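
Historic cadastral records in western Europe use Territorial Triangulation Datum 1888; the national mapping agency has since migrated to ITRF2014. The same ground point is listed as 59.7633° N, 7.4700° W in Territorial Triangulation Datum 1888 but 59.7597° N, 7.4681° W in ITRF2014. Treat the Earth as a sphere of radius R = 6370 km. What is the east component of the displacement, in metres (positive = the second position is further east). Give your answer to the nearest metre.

ΔE = 106 m

Δφ = 59.7597° − 59.7633° = -0.0036°; Δλ = -7.4681° − -7.4700° = +0.0019°.
1° along a meridian = πR/180 = 111177 m.
ΔN = Δφ × 111177 = -400.2 m; ΔE = Δλ × 111177 × cos(59.7633°) = +0.0019 × 111177 × 0.503573 = 106.4 m.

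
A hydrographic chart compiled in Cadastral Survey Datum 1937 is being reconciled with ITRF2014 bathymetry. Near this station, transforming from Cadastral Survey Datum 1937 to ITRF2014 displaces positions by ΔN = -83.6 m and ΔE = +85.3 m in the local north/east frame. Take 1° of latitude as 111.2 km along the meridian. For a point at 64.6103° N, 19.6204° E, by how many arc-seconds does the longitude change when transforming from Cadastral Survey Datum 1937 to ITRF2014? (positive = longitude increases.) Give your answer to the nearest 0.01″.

Δλ = 6.44″

At latitude 64.6103°, cos φ = 0.428773.
1° of longitude at this latitude = 111.2 × cos φ = 47.68 km, so Δλ = 85.3 / 47679.5 = 0.0017890° = 6.440″.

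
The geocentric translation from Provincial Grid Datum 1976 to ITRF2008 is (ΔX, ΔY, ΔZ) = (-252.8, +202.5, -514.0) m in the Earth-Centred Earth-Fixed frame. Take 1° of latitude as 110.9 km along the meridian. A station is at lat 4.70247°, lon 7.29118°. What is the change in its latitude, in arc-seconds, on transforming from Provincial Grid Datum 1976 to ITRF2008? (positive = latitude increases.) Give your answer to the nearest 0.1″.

Δφ = -16.0″

sin φ = 0.081981, cos φ = 0.996634, sin λ = 0.126912, cos λ = 0.991914.
North component: ΔN = −sin φ cos λ·ΔX − sin φ sin λ·ΔY + cos φ·ΔZ = −(0.081981)(0.991914)(-252.8) − (0.081981)(0.126912)(202.5) + (0.996634)(-514.0) = -493.82 m.
1° of latitude spans 110900 m, so Δφ = -493.82 / 110900 × 3600 = -16.030″.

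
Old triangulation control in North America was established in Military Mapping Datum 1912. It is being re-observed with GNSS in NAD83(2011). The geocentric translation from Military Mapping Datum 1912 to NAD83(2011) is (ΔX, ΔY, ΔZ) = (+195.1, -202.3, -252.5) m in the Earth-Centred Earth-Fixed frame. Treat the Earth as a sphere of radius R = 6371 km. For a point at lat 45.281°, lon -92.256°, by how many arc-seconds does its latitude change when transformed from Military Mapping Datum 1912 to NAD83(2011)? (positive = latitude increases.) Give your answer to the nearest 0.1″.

Δφ = -10.2″

sin φ = 0.710566, cos φ = 0.703630, sin λ = -0.999225, cos λ = -0.039364.
North component: ΔN = −sin φ cos λ·ΔX − sin φ sin λ·ΔY + cos φ·ΔZ = −(0.710566)(-0.039364)(195.1) − (0.710566)(-0.999225)(-202.3) + (0.703630)(-252.5) = -315.85 m.
1° of latitude spans πR/180 = 111195 m, so Δφ = -315.85 / 111195 × 3600 = -10.226″.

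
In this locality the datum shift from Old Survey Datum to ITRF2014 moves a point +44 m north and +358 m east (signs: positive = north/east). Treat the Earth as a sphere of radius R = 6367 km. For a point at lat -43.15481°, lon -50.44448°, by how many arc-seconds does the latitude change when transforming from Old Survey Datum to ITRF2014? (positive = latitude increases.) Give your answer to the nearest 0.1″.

Δφ = 1.4″

On a sphere of radius R, 1 rad of latitude = R, so Δφ = ΔN / R = 44.0 / 6367000 = 6.9106e-06 rad = 1.425″.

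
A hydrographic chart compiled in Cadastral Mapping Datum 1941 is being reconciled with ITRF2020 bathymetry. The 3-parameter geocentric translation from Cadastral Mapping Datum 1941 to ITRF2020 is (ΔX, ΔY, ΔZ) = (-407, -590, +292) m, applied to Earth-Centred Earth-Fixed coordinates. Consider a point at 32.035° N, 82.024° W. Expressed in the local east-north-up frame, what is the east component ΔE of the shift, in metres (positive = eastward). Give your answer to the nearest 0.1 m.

ΔE = -484.9 m

At φ = 32.035°, λ = -82.024°: sin φ = 0.530437, cos φ = 0.847724, sin λ = -0.990326, cos λ = 0.138758.
ΔE = −sin λ·ΔX + cos λ·ΔY = −(-0.990326)·(-407) + (0.138758)·(-590) = -484.93 m.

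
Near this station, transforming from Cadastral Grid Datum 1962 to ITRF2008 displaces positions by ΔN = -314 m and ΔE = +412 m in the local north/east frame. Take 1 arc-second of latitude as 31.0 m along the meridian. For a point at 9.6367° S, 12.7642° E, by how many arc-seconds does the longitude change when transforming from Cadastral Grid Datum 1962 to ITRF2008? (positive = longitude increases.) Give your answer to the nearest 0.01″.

Δλ = 13.48″

At latitude -9.6367°, cos φ = 0.985889.
1″ of longitude at this latitude = 31.00 × cos φ = 30.5626 m, so Δλ = 412.0 / 30.5626 = 13.481″.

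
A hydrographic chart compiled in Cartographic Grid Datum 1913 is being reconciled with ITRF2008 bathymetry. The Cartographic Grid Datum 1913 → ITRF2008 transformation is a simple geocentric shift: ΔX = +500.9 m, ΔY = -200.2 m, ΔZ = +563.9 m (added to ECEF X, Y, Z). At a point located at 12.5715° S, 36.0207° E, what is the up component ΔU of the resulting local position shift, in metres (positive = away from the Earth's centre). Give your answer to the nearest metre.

ΔU = 158 m

The local up (radial) axis is (cos φ cos λ, cos φ sin λ, sin φ), giving ΔU = 395.417 − 114.910 − 122.737 = 157.77 m.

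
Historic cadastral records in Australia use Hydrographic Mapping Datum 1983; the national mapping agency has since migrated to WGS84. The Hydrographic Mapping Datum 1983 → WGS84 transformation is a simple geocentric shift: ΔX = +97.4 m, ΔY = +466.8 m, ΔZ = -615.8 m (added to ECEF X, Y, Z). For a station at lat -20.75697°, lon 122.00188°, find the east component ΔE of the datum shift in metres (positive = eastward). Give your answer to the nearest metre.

The local east axis at (φ, λ) is (−sin λ, cos λ, 0), so ΔE = −sin(122.00188°)·97.4 + cos(122.00188°)·466.8 = -329.98 m.

ΔE = -330 m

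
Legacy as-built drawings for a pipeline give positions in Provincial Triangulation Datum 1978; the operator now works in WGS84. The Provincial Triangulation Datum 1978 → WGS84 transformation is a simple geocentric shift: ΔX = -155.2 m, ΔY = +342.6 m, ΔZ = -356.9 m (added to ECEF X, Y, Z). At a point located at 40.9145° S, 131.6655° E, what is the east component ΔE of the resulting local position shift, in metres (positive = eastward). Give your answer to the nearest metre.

At φ = -40.9145°, λ = 131.6655°: sin φ = -0.654932, cos φ = 0.755688, sin λ = 0.747039, cos λ = -0.664781.
ΔE = −sin λ·ΔX + cos λ·ΔY = −(0.747039)·(-155.2) + (-0.664781)·(342.6) = -111.81 m.

ΔE = -112 m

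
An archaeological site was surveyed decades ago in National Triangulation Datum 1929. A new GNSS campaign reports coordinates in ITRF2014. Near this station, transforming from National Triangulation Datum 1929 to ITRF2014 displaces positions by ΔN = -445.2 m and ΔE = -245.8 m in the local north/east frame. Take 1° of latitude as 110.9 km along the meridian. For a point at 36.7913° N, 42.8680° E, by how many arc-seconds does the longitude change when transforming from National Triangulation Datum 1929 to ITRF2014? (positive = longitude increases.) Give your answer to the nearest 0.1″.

Δλ = -10.0″

At latitude 36.7913°, cos φ = 0.800822.
1° of longitude at this latitude = 110.9 × cos φ = 88.81 km, so Δλ = -245.8 / 88811.2 = -0.0027677° = -9.964″.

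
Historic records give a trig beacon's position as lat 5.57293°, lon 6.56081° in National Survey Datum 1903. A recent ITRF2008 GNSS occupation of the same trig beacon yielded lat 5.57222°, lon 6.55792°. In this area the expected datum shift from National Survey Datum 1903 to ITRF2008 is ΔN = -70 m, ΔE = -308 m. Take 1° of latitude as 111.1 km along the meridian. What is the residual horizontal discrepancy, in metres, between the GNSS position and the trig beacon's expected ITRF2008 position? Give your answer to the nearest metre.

15 m

Observed coordinate differences: Δφ = -0.00071°, Δλ = -0.00289°.
Converting to metres (1° lat = 111100 m, cos φ = 0.995273): observed ΔN = -78.9 m, observed ΔE = -319.6 m.
Subtracting the expected shift leaves a residual of -78.9 − (-70) = -8.9 m north and -319.6 − (-308) = -11.6 m east.
Residual distance = √((-8.9)² + (-11.6)²) = 14.6 m.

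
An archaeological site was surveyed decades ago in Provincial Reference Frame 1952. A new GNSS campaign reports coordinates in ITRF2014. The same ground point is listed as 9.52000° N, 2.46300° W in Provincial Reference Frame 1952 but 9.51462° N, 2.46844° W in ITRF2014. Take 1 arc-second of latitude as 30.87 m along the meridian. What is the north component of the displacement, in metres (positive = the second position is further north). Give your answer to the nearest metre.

ΔN = -598 m

Δφ = 9.51462° − 9.52000° = -0.00538°; Δλ = -2.46844° − -2.46300° = -0.00544°.
1° of latitude = 3600 × 30.87 = 111132 m.
ΔN = Δφ × 111132 = -597.9 m; ΔE = Δλ × 111132 × cos(9.52000°) = -0.00544 × 111132 × 0.986228 = -596.2 m.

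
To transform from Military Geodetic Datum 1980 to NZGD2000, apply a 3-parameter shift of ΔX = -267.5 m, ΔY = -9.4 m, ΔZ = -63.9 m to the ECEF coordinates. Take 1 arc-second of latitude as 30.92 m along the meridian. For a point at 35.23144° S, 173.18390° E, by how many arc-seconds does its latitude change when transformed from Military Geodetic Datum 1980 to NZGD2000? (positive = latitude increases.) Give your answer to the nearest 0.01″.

sin φ = -0.576881, cos φ = 0.816828, sin λ = 0.118683, cos λ = -0.992932.
North component: ΔN = −sin φ cos λ·ΔX − sin φ sin λ·ΔY + cos φ·ΔZ = −(-0.576881)(-0.992932)(-267.5) − (-0.576881)(0.118683)(-9.4) + (0.816828)(-63.9) = 100.39 m.
1° of latitude spans 3600 × 30.92 = 111312 m, so Δφ = 100.39 / 111312 × 3600 = 3.247″.

Δφ = 3.25″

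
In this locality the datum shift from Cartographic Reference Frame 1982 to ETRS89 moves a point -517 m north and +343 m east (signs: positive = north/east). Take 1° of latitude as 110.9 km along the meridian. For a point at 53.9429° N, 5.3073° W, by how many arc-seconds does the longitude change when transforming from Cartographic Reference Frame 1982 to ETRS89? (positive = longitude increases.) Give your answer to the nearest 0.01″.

At latitude 53.9429°, cos φ = 0.588591.
1° of longitude at this latitude = 110.9 × cos φ = 65.27 km, so Δλ = 343.0 / 65274.8 = 0.0052547° = 18.917″.

Δλ = 18.92″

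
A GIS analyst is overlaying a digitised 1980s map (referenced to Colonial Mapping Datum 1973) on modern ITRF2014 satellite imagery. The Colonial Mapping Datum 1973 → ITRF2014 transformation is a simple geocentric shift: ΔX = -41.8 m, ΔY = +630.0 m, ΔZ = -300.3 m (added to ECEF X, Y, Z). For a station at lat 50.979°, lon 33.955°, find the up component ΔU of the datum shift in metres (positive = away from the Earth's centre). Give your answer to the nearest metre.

ΔU = -34 m

At φ = 50.979°, λ = 33.955°: sin φ = 0.776915, cos φ = 0.629605, sin λ = 0.558542, cos λ = 0.829477.
ΔU = cos φ cos λ·ΔX + cos φ sin λ·ΔY + sin φ·ΔZ = (0.629605)(0.829477)(-41.8) + (0.629605)(0.558542)(630.0) + (0.776915)(-300.3) = -33.59 m.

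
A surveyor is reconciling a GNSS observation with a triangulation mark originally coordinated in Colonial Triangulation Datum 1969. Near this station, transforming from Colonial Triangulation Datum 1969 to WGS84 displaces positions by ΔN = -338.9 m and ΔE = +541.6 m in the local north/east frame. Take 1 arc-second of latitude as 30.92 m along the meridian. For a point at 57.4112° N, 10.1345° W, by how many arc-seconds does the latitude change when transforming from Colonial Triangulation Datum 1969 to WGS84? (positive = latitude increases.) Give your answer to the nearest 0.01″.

Δφ = -10.96″

1″ of latitude = 30.92 m, so Δφ = -338.9 / 30.92 = -10.961″.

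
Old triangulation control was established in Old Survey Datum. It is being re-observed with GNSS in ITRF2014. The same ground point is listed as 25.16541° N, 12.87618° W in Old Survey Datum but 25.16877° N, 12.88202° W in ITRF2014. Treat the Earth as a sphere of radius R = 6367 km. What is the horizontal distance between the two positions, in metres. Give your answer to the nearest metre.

Δφ = 25.16877° − 25.16541° = +0.00336°; Δλ = -12.88202° − -12.87618° = -0.00584°.
1° along a meridian = πR/180 = 111125 m.
ΔN = Δφ × 111125 = 373.4 m; ΔE = Δλ × 111125 × cos(25.16541°) = -0.00584 × 111125 × 0.905084 = -587.4 m.
Distance = √(ΔE² + ΔN²) = √((-587.4)² + 373.4²) = 696.0 m.

696 m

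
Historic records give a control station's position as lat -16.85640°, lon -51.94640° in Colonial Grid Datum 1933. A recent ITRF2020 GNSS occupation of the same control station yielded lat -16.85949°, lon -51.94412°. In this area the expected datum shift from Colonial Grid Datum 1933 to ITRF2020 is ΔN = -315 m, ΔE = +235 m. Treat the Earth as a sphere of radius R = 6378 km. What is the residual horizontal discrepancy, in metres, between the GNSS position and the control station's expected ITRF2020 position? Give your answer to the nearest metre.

Observed coordinate differences: Δφ = -0.00309°, Δλ = +0.00228°.
Converting to metres (1° lat = 111317 m, cos φ = 0.957035): observed ΔN = -344.0 m, observed ΔE = 242.9 m.
Subtracting the expected shift leaves a residual of -344.0 − (-315) = -29.0 m north and 242.9 − (235) = 7.9 m east.
Residual distance = √((-29.0)² + 7.9²) = 30.0 m.

30 m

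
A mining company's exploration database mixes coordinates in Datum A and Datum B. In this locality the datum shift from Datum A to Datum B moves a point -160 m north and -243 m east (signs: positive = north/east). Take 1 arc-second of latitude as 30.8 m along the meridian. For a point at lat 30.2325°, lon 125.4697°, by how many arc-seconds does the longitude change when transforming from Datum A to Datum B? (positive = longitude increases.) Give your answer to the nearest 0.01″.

Δλ = -9.13″

At latitude 30.2325°, cos φ = 0.863989.
1″ of longitude at this latitude = 30.80 × cos φ = 26.6109 m, so Δλ = -243.0 / 26.6109 = -9.132″.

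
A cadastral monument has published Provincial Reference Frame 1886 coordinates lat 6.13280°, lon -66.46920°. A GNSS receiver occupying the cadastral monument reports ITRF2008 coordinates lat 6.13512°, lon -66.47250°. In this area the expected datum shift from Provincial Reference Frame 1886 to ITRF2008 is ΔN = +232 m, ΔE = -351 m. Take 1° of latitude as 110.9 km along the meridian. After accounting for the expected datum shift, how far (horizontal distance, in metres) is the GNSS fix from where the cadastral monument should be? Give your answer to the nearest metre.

Observed coordinate differences: Δφ = +0.00232°, Δλ = -0.00330°.
Converting to metres (1° lat = 110900 m, cos φ = 0.994277): observed ΔN = 257.3 m, observed ΔE = -363.9 m.
Subtracting the expected shift leaves a residual of 257.3 − (232) = 25.3 m north and -363.9 − (-351) = -12.9 m east.
Residual distance = √(25.3² + (-12.9)²) = 28.4 m.

28 m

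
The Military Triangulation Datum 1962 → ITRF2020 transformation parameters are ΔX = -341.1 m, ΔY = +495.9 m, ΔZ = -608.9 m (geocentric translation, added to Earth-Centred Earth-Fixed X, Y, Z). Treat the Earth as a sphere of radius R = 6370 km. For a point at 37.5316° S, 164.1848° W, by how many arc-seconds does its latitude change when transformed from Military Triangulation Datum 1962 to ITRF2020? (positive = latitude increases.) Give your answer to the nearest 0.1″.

Δφ = -11.8″

sin φ = -0.609199, cos φ = 0.793017, sin λ = -0.272536, cos λ = -0.962146.
North component: ΔN = −sin φ cos λ·ΔX − sin φ sin λ·ΔY + cos φ·ΔZ = −(-0.609199)(-0.962146)(-341.1) − (-0.609199)(-0.272536)(495.9) + (0.793017)(-608.9) = -365.27 m.
1° of latitude spans πR/180 = 111177 m, so Δφ = -365.27 / 111177 × 3600 = -11.828″.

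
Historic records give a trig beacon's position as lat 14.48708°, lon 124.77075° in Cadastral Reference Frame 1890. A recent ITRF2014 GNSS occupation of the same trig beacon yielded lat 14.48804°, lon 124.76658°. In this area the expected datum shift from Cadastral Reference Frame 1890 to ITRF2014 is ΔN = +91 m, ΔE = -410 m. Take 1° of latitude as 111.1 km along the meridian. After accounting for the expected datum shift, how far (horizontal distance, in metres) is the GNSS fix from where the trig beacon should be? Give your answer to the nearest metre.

Observed coordinate differences: Δφ = +0.00096°, Δλ = -0.00417°.
Converting to metres (1° lat = 111100 m, cos φ = 0.968204): observed ΔN = 106.7 m, observed ΔE = -448.6 m.
Subtracting the expected shift leaves a residual of 106.7 − (91) = 15.7 m north and -448.6 − (-410) = -38.6 m east.
Residual distance = √(15.7² + (-38.6)²) = 41.6 m.

42 m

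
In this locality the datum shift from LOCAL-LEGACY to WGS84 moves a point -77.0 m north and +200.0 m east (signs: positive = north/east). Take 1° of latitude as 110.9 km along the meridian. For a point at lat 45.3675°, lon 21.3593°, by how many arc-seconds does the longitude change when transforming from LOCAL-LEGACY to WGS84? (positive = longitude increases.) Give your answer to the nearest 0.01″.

Δλ = 9.24″

At latitude 45.3675°, cos φ = 0.702557.
1° of longitude at this latitude = 110.9 × cos φ = 77.91 km, so Δλ = 200.0 / 77913.6 = 0.0025669° = 9.241″.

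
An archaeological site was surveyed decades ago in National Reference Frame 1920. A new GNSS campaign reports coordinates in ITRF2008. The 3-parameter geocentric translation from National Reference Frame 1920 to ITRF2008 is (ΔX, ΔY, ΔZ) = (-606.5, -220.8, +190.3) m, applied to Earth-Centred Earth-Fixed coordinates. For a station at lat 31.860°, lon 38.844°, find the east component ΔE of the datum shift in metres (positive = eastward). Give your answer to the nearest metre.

ΔE = 208 m

The local east axis at (φ, λ) is (−sin λ, cos λ, 0), so ΔE = −sin(38.844°)·(-606.5) + cos(38.844°)·(-220.8) = 208.43 m.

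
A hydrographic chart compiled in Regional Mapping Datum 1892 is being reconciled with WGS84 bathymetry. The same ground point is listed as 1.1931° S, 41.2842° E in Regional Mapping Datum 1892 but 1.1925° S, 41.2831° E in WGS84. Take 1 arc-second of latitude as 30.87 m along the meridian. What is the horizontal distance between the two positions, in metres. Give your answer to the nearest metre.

139 m

Δφ = -1.1925° − -1.1931° = +0.0006°; Δλ = 41.2831° − 41.2842° = -0.0011°.
1° of latitude = 3600 × 30.87 = 111132 m.
ΔN = Δφ × 111132 = 66.7 m; ΔE = Δλ × 111132 × cos(-1.1931°) = -0.0011 × 111132 × 0.999783 = -122.2 m.
Distance = √(ΔE² + ΔN²) = √((-122.2)² + 66.7²) = 139.2 m.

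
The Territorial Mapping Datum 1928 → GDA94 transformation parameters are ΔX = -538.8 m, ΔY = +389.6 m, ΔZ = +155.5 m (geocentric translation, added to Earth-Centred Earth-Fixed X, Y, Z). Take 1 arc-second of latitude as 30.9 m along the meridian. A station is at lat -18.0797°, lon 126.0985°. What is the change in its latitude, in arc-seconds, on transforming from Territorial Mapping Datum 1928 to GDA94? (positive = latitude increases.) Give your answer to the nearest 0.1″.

sin φ = -0.310340, cos φ = 0.950626, sin λ = 0.808005, cos λ = -0.589175.
North component: ΔN = −sin φ cos λ·ΔX − sin φ sin λ·ΔY + cos φ·ΔZ = −(-0.310340)(-0.589175)(-538.8) − (-0.310340)(0.808005)(389.6) + (0.950626)(155.5) = 344.03 m.
1° of latitude spans 3600 × 30.90 = 111240 m, so Δφ = 344.03 / 111240 × 3600 = 11.134″.

Δφ = 11.1″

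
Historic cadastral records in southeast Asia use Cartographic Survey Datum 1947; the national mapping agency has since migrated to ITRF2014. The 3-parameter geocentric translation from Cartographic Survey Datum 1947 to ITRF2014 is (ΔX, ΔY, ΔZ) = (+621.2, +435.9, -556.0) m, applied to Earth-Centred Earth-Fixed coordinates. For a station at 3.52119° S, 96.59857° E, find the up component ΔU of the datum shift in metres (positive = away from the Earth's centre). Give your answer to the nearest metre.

At φ = -3.52119°, λ = 96.59857°: sin φ = -0.061418, cos φ = 0.998112, sin λ = 0.993376, cos λ = -0.114912.
ΔU = cos φ cos λ·ΔX + cos φ sin λ·ΔY + sin φ·ΔZ = (0.998112)(-0.114912)(621.2) + (0.998112)(0.993376)(435.9) + (-0.061418)(-556.0) = 395.09 m.

ΔU = 395 m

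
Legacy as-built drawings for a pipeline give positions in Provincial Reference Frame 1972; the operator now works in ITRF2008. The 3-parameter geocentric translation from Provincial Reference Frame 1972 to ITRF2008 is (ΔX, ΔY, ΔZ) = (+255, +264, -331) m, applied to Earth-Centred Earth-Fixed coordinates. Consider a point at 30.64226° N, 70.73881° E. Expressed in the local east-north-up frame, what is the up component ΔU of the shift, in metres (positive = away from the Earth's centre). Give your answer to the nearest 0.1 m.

At φ = 30.64226°, λ = 70.73881°: sin φ = 0.509676, cos φ = 0.860366, sin λ = 0.944025, cos λ = 0.329875.
ΔU = cos φ cos λ·ΔX + cos φ sin λ·ΔY + sin φ·ΔZ = (0.860366)(0.329875)(255) + (0.860366)(0.944025)(264) + (0.509676)(-331) = 118.09 m.

ΔU = 118.1 m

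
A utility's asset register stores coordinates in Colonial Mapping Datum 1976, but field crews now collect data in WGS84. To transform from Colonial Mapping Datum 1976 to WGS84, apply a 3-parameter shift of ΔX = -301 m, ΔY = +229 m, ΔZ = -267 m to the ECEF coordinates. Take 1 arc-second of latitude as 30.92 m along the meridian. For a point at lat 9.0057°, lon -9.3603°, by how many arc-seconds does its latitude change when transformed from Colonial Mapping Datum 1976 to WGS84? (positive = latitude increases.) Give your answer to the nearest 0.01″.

sin φ = 0.156533, cos φ = 0.987673, sin λ = -0.162642, cos λ = 0.986685.
North component: ΔN = −sin φ cos λ·ΔX − sin φ sin λ·ΔY + cos φ·ΔZ = −(0.156533)(0.986685)(-301) − (0.156533)(-0.162642)(229) + (0.987673)(-267) = -211.39 m.
1° of latitude spans 3600 × 30.92 = 111312 m, so Δφ = -211.39 / 111312 × 3600 = -6.837″.

Δφ = -6.84″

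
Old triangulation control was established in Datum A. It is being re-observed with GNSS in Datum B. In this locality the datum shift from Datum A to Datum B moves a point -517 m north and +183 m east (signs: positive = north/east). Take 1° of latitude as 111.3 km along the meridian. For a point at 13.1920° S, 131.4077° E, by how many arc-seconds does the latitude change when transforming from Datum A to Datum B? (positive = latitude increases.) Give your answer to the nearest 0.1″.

Δφ = -16.7″

1° of latitude = 111.3 km, so Δφ = -517.0 / 111300 = -0.0046451° = -16.722″.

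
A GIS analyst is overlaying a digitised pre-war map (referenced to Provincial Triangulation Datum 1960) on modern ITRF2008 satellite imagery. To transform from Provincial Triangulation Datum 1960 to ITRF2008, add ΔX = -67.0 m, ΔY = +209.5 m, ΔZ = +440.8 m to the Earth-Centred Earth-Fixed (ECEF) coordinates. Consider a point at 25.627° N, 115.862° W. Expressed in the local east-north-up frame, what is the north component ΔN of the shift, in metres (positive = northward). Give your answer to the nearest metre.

At φ = 25.627°, λ = -115.862°: sin φ = 0.432511, cos φ = 0.901629, sin λ = -0.899847, cos λ = -0.436205.
ΔN = −sin φ cos λ·ΔX − sin φ sin λ·ΔY + cos φ·ΔZ = −(0.432511)(-0.436205)(-67.0) − (0.432511)(-0.899847)(209.5) + (0.901629)(440.8) = 466.33 m.

ΔN = 466 m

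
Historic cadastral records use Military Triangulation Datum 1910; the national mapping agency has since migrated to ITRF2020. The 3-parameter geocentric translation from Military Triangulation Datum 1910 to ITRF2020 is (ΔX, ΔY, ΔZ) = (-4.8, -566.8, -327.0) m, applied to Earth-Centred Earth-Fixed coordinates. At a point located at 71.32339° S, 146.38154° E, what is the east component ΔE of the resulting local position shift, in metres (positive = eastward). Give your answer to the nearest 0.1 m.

At φ = -71.32339°, λ = 146.38154°: sin φ = -0.947341, cos φ = 0.320226, sin λ = 0.553660, cos λ = -0.832743.
ΔE = −sin λ·ΔX + cos λ·ΔY = −(0.553660)·(-4.8) + (-0.832743)·(-566.8) = 474.66 m.

ΔE = 474.7 m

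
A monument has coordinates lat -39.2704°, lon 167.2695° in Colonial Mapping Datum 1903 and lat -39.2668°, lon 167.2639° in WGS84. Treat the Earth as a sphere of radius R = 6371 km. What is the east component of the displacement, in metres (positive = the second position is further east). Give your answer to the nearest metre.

ΔE = -482 m

Δφ = -39.2668° − -39.2704° = +0.0036°; Δλ = 167.2639° − 167.2695° = -0.0056°.
1° along a meridian = πR/180 = 111195 m.
ΔN = Δφ × 111195 = 400.3 m; ΔE = Δλ × 111195 × cos(-39.2704°) = -0.0056 × 111195 × 0.774167 = -482.1 m.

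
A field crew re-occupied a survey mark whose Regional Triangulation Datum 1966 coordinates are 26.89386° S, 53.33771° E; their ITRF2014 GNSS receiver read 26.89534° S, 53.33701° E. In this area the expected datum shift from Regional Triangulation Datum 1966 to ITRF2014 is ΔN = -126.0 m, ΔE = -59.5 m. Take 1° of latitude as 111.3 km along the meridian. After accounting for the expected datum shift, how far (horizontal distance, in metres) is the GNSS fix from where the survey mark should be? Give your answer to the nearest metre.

Observed coordinate differences: Δφ = -0.00148°, Δλ = -0.00070°.
Converting to metres (1° lat = 111300 m, cos φ = 0.891846): observed ΔN = -164.7 m, observed ΔE = -69.5 m.
Subtracting the expected shift leaves a residual of -164.7 − (-126.0) = -38.7 m north and -69.5 − (-59.5) = -10.0 m east.
Residual distance = √((-38.7)² + (-10.0)²) = 40.0 m.

40 m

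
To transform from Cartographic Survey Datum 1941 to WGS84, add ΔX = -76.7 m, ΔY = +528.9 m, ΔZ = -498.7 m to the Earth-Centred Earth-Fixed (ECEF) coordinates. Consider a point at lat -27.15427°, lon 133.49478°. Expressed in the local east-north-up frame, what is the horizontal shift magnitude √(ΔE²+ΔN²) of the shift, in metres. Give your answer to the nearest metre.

The local east axis at (φ, λ) is (−sin λ, cos λ, 0), so ΔE = −sin(133.49478°)·(-76.7) + cos(133.49478°)·528.9 = -308.39 m.
The local north axis is (−sin φ cos λ, −sin φ sin λ, cos φ), giving ΔN = 24.094 + 175.109 − 443.734 = -244.53 m.
Horizontal magnitude = √(ΔE² + ΔN²) = √((-308.39)² + (-244.53)²) = 393.58 m.

394 m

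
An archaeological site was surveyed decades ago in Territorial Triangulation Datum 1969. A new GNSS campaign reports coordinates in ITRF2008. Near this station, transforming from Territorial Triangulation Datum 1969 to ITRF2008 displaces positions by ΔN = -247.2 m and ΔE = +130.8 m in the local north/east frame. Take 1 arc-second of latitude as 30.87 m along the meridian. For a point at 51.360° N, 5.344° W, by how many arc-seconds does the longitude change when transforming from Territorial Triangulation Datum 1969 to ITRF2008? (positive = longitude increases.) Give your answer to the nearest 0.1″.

At latitude 51.360°, cos φ = 0.624425.
1″ of longitude at this latitude = 30.87 × cos φ = 19.2760 m, so Δλ = 130.8 / 19.2760 = 6.786″.

Δλ = 6.8″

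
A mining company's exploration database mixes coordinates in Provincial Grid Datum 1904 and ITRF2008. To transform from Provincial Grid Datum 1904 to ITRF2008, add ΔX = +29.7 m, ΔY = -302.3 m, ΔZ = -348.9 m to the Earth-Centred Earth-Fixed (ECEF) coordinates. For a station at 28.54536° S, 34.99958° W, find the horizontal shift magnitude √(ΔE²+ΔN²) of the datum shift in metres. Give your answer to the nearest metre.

313 m

The local east axis at (φ, λ) is (−sin λ, cos λ, 0), so ΔE = −sin(-34.99958°)·29.7 + cos(-34.99958°)·(-302.3) = -230.60 m.
The local north axis is (−sin φ cos λ, −sin φ sin λ, cos φ), giving ΔN = 11.626 + 82.855 − 306.487 = -212.01 m.
Horizontal magnitude = √(ΔE² + ΔN²) = √((-230.60)² + (-212.01)²) = 313.24 m.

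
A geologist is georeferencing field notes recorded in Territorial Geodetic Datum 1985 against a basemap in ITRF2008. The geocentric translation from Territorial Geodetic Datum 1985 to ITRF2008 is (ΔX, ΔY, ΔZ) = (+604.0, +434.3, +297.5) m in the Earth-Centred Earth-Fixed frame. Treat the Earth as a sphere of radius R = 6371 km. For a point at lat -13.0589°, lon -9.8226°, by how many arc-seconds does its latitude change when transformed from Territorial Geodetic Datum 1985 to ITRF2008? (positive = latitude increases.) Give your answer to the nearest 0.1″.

Δφ = 13.2″

sin φ = -0.225953, cos φ = 0.974138, sin λ = -0.170598, cos λ = 0.985341.
North component: ΔN = −sin φ cos λ·ΔX − sin φ sin λ·ΔY + cos φ·ΔZ = −(-0.225953)(0.985341)(604.0) − (-0.225953)(-0.170598)(434.3) + (0.974138)(297.5) = 407.54 m.
1° of latitude spans πR/180 = 111195 m, so Δφ = 407.54 / 111195 × 3600 = 13.194″.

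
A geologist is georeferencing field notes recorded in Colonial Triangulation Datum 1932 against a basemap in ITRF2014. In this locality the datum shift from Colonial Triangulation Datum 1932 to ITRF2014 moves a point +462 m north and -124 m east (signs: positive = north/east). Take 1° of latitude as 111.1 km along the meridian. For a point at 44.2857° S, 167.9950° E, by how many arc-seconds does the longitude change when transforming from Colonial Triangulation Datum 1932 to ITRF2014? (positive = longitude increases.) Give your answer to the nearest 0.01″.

At latitude -44.2857°, cos φ = 0.715867.
1° of longitude at this latitude = 111.1 × cos φ = 79.53 km, so Δλ = -124.0 / 79532.8 = -0.0015591° = -5.613″.

Δλ = -5.61″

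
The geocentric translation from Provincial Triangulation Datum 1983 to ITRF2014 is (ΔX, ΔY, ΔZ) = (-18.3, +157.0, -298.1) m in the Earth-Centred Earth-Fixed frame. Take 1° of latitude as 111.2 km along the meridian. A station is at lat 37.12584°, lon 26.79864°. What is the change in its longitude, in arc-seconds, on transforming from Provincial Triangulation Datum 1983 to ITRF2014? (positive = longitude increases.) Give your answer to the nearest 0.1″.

Δλ = 6.0″

sin φ = 0.603568, cos φ = 0.797312, sin λ = 0.450856, cos λ = 0.892597.
East component: ΔE = −sin λ·ΔX + cos λ·ΔY = −(0.450856)(-18.3) + (0.892597)(157.0) = 148.39 m.
1° of latitude spans 111200 m; at latitude φ, 1° of longitude spans that × cos φ = 88661.1 m, so Δλ = 148.39 / 88661.1 × 3600 = 6.025″.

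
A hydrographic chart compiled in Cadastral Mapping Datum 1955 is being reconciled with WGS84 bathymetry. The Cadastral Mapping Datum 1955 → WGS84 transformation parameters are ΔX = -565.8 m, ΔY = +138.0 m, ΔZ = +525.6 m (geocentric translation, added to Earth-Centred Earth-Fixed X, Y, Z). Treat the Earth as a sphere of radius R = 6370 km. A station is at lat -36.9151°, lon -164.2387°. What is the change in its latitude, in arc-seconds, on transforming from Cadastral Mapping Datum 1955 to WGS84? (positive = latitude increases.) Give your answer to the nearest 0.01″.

sin φ = -0.600631, cos φ = 0.799526, sin λ = -0.271630, cos λ = -0.962402.
North component: ΔN = −sin φ cos λ·ΔX − sin φ sin λ·ΔY + cos φ·ΔZ = −(-0.600631)(-0.962402)(-565.8) − (-0.600631)(-0.271630)(138.0) + (0.799526)(525.6) = 724.78 m.
1° of latitude spans πR/180 = 111177 m, so Δφ = 724.78 / 111177 × 3600 = 23.469″.

Δφ = 23.47″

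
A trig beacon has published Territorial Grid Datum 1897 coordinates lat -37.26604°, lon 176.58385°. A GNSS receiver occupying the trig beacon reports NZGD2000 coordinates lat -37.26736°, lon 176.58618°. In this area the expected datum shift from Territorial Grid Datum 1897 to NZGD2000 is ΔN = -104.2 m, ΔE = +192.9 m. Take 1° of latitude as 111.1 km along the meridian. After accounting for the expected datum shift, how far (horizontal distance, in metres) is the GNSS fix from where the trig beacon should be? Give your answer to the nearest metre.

44 m

Observed coordinate differences: Δφ = -0.00132°, Δλ = +0.00233°.
Converting to metres (1° lat = 111100 m, cos φ = 0.795833): observed ΔN = -146.7 m, observed ΔE = 206.0 m.
Subtracting the expected shift leaves a residual of -146.7 − (-104.2) = -42.5 m north and 206.0 − (192.9) = 13.1 m east.
Residual distance = √((-42.5)² + 13.1²) = 44.4 m.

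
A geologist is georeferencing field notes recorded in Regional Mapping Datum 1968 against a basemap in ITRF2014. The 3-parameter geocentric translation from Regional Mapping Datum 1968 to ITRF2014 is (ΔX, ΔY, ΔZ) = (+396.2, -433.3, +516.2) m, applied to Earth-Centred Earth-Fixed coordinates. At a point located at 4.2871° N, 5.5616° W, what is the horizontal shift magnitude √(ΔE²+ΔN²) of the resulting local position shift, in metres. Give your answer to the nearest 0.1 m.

621.9 m

The local east axis at (φ, λ) is (−sin λ, cos λ, 0), so ΔE = −sin(-5.5616°)·396.2 + cos(-5.5616°)·(-433.3) = -392.86 m.
The local north axis is (−sin φ cos λ, −sin φ sin λ, cos φ), giving ΔN = -29.478 − 3.139 + 514.756 = 482.14 m.
Horizontal magnitude = √(ΔE² + ΔN²) = √((-392.86)² + 482.14²) = 621.93 m.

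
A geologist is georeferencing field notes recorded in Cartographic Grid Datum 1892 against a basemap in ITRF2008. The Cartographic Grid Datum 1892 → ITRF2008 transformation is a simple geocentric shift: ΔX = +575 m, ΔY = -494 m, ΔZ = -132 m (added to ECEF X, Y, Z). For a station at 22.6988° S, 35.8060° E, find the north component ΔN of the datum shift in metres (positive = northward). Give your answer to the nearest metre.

The local north axis is (−sin φ cos λ, −sin φ sin λ, cos φ), giving ΔN = 179.949 − 111.526 − 121.776 = -53.35 m.

ΔN = -53 m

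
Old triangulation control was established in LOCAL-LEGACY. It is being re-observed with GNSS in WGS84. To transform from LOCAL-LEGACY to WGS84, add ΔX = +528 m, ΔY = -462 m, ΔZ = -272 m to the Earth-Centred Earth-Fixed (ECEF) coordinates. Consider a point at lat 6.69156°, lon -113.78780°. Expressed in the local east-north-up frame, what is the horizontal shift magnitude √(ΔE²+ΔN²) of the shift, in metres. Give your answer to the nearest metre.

The local east axis at (φ, λ) is (−sin λ, cos λ, 0), so ΔE = −sin(-113.78780°)·528 + cos(-113.78780°)·(-462) = 669.49 m.
The local north axis is (−sin φ cos λ, −sin φ sin λ, cos φ), giving ΔN = 24.816 − 49.261 − 270.147 = -294.59 m.
Horizontal magnitude = √(ΔE² + ΔN²) = √(669.49² + (-294.59)²) = 731.44 m.

731 m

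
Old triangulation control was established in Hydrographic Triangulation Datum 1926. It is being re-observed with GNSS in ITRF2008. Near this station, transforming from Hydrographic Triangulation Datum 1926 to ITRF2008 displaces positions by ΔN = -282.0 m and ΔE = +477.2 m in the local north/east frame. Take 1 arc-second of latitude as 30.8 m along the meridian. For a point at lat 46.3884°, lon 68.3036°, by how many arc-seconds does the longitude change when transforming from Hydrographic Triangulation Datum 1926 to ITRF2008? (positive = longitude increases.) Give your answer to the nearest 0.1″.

At latitude 46.3884°, cos φ = 0.689766.
1″ of longitude at this latitude = 30.80 × cos φ = 21.2448 m, so Δλ = 477.2 / 21.2448 = 22.462″.

Δλ = 22.5″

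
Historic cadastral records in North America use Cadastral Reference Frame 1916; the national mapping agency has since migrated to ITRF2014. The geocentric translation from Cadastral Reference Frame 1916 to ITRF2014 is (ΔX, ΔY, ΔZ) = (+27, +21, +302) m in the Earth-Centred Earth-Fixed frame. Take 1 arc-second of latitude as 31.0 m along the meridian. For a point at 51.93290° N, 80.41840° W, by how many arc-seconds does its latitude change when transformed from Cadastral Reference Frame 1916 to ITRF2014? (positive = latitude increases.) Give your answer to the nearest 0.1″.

sin φ = 0.787289, cos φ = 0.616584, sin λ = -0.986050, cos λ = 0.166452.
North component: ΔN = −sin φ cos λ·ΔX − sin φ sin λ·ΔY + cos φ·ΔZ = −(0.787289)(0.166452)(27) − (0.787289)(-0.986050)(21) + (0.616584)(302) = 198.97 m.
1° of latitude spans 3600 × 31.00 = 111600 m, so Δφ = 198.97 / 111600 × 3600 = 6.418″.

Δφ = 6.4″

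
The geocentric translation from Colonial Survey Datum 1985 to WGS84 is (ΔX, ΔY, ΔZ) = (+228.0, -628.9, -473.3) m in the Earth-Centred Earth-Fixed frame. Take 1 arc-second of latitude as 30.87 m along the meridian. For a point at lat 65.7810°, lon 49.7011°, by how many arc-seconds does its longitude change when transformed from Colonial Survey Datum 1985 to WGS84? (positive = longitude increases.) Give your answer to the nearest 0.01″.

Δλ = -45.85″

sin φ = 0.911984, cos φ = 0.410225, sin λ = 0.762681, cos λ = 0.646775.
East component: ΔE = −sin λ·ΔX + cos λ·ΔY = −(0.762681)(228.0) + (0.646775)(-628.9) = -580.65 m.
1° of latitude spans 3600 × 30.87 = 111132 m; at latitude φ, 1° of longitude spans that × cos φ = 45589.2 m, so Δλ = -580.65 / 45589.2 × 3600 = -45.852″.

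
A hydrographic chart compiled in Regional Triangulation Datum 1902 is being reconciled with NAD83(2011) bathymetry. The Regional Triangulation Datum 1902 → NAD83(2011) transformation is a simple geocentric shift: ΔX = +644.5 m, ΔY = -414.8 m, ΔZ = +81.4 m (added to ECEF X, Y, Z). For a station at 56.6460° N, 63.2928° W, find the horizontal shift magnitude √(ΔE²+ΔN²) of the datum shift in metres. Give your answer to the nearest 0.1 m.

639.0 m

At φ = 56.6460°, λ = -63.2928°: sin φ = 0.835290, cos φ = 0.549810, sin λ = -0.893315, cos λ = 0.449431.
ΔE = −sin λ·ΔX + cos λ·ΔY = −(-0.893315)·(644.5) + (0.449431)·(-414.8) = 389.32 m.
ΔN = −sin φ cos λ·ΔX − sin φ sin λ·ΔY + cos φ·ΔZ = −(0.835290)(0.449431)(644.5) − (0.835290)(-0.893315)(-414.8) + (0.549810)(81.4) = -506.71 m.
Horizontal magnitude = √(ΔE² + ΔN²) = √(389.32² + (-506.71)²) = 639.00 m.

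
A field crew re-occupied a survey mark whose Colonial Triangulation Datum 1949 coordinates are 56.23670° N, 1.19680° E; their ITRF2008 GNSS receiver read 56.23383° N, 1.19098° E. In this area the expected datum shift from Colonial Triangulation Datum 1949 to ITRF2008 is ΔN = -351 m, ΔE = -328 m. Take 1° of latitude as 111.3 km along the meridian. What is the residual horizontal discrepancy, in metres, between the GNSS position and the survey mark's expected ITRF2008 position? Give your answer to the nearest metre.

Observed coordinate differences: Δφ = -0.00287°, Δλ = -0.00582°.
Converting to metres (1° lat = 111300 m, cos φ = 0.555763): observed ΔN = -319.4 m, observed ΔE = -360.0 m.
Subtracting the expected shift leaves a residual of -319.4 − (-351) = 31.6 m north and -360.0 − (-328) = -32.0 m east.
Residual distance = √(31.6² + (-32.0)²) = 45.0 m.

45 m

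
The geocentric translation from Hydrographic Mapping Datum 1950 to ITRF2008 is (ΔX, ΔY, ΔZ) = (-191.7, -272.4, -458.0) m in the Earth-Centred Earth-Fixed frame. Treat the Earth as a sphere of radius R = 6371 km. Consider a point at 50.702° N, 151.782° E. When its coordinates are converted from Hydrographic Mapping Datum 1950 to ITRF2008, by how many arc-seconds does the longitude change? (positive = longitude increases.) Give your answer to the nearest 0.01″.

Δλ = 16.90″

sin φ = 0.773862, cos φ = 0.633354, sin λ = 0.472828, cos λ = -0.881155.
East component: ΔE = −sin λ·ΔX + cos λ·ΔY = −(0.472828)(-191.7) + (-0.881155)(-272.4) = 330.67 m.
1° of latitude spans πR/180 = 111195 m; at latitude φ, 1° of longitude spans that × cos φ = 70425.7 m, so Δλ = 330.67 / 70425.7 × 3600 = 16.903″.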